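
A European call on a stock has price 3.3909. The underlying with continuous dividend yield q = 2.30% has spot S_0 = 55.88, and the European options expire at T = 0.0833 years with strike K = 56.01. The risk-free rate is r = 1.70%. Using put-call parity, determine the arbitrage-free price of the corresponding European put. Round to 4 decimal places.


Put-call parity: C - P = S_0 * exp(-qT) - K * exp(-rT).
S_0 * exp(-qT) = 55.8800 * 0.99808593 = 55.77304200
K * exp(-rT) = 56.0100 * 0.99858490 = 55.93074037
P = C - S*exp(-qT) + K*exp(-rT)
P = 3.3909 - 55.77304200 + 55.93074037 = 3.5486

Answer: Put price = 3.5486


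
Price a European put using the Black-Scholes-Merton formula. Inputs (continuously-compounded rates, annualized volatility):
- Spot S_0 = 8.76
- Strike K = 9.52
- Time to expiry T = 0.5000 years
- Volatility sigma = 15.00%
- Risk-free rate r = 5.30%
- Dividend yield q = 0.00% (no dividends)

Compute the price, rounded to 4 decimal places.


d1 = (ln(S/K) + (r - q + 0.5*sigma^2) * T) / (sigma * sqrt(T)) = -0.48152976
d2 = d1 - sigma * sqrt(T) = -0.58759578
exp(-rT) = 0.97384804; exp(-qT) = 1.00000000
P = K * exp(-rT) * N(-d2) - S_0 * exp(-qT) * N(-d1)
N(-d1) = 0.68492998; N(-d2) = 0.72159818
P = 9.5200 * 0.97384804 * 0.72159818 - 8.7600 * 1.00000000 * 0.68492998 = 0.6900

Answer: Price = 0.6900


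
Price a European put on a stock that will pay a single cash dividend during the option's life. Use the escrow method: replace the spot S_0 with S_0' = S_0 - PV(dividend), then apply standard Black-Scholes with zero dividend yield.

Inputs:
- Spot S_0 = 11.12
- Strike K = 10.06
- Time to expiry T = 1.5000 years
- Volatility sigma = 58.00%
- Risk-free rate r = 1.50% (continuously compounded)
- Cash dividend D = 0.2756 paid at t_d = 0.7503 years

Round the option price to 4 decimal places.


PV(D) = D * exp(-r * t_d) = 0.2756 * 0.98880859 = 0.27251565
S_0' = S_0 - PV(D) = 11.1200 - 0.27251565 = 10.84748435
d1 = (ln(S_0'/K) + (r + sigma^2/2)*T) / (sigma*sqrt(T)) = 0.49294719
d2 = d1 - sigma*sqrt(T) = -0.21740484
exp(-rT) = 0.97775124
N(-d1) = 0.31102495; N(-d2) = 0.58605357
P = K * exp(-rT) * N(-d2) - S_0' * N(-d1) = 10.0600 * 0.97775124 * 0.58605357 - 10.84748435 * 0.31102495 = 2.3907

Answer: Price = 2.3907


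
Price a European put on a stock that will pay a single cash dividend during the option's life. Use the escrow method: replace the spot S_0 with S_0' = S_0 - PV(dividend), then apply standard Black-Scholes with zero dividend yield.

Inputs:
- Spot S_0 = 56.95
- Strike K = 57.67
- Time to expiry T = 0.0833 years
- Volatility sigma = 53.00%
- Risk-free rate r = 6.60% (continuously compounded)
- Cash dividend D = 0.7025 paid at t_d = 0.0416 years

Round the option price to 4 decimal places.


PV(D) = D * exp(-r * t_d) = 0.7025 * 0.99725817 = 0.70057386
S_0' = S_0 - PV(D) = 56.9500 - 0.70057386 = 56.24942614
d1 = (ln(S_0'/K) + (r + sigma^2/2)*T) / (sigma*sqrt(T)) = -0.05062512
d2 = d1 - sigma*sqrt(T) = -0.20359234
exp(-rT) = 0.99451729
N(-d1) = 0.52018788; N(-d2) = 0.58066396
P = K * exp(-rT) * N(-d2) - S_0' * N(-d1) = 57.6700 * 0.99451729 * 0.58066396 - 56.24942614 * 0.52018788 = 4.0430

Answer: Price = 4.0430


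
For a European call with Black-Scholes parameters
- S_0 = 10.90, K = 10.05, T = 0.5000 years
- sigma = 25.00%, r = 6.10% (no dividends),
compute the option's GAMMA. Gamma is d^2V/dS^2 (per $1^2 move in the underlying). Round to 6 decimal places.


d1 = 0.7202032741; d2 = 0.5434265788
phi(d1) = 0.3078062011; exp(-qT) = 1.0000000000; exp(-rT) = 0.9699604321
Gamma = exp(-qT) * phi(d1) / (S * sigma * sqrt(T)) = 1.0000000000 * 0.3078062011 / (10.9000 * 0.2500 * 0.7071067812) = 0.159744

Answer: Gamma = 0.159744


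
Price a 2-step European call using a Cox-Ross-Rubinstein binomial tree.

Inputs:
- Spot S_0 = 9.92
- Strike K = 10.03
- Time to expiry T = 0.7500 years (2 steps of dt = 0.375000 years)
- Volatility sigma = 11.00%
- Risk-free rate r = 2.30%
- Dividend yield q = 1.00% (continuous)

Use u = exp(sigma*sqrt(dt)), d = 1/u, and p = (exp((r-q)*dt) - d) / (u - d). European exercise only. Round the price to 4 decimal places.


Answer: Price = V(0,0) = 0.3502

Derivation:
dt = T/N = 0.375000
u = exp(sigma*sqrt(dt)) = 1.069682; d = 1/u = 0.934858
p = (exp((r-q)*dt) - d) / (u - d) = 0.519413
Discount per step: exp(-r*dt) = 0.991412
Stock lattice S(k, i) with i counting down-moves:
  k=0: S(0,0) = 9.9200
  k=1: S(1,0) = 10.6112; S(1,1) = 9.2738
  k=2: S(2,0) = 11.3506; S(2,1) = 9.9200; S(2,2) = 8.6697
Terminal payoffs V(N, i) = max(S_T - K, 0):
  V(2,0) = 1.320648; V(2,1) = 0.000000; V(2,2) = 0.000000
Backward induction: V(k, i) = exp(-r*dt) * [p * V(k+1, i) + (1-p) * V(k+1, i+1)].
  V(1,0) = exp(-r*dt) * [p*1.320648 + (1-p)*0.000000] = 0.680070
  V(1,1) = exp(-r*dt) * [p*0.000000 + (1-p)*0.000000] = 0.000000
  V(0,0) = exp(-r*dt) * [p*0.680070 + (1-p)*0.000000] = 0.350204


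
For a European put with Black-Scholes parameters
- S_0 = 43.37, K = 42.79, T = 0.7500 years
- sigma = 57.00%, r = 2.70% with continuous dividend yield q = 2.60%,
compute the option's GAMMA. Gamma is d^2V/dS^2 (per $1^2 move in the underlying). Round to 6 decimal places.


d1 = 0.2756108677; d2 = -0.2180236124
phi(d1) = 0.3840743181; exp(-qT) = 0.9806888952; exp(-rT) = 0.9799536543
Gamma = exp(-qT) * phi(d1) / (S * sigma * sqrt(T)) = 0.9806888952 * 0.3840743181 / (43.3700 * 0.5700 * 0.8660254038) = 0.017593

Answer: Gamma = 0.017593


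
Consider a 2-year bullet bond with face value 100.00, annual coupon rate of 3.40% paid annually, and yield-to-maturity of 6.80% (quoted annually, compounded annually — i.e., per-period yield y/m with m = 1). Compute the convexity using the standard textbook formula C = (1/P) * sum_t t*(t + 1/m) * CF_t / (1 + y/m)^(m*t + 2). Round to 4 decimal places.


Coupon per period c = face * coupon_rate / m = 3.400000
Periods per year m = 1; per-period yield y/m = 0.068000
Number of cashflows N = 2
Cashflows (t years, CF_t, discount factor 1/(1+y/m)^(m*t), PV):
  t = 1.0000: CF_t = 3.400000, DF = 0.936330, PV = 3.183521
  t = 2.0000: CF_t = 103.400000, DF = 0.876713, PV = 90.652134
Price P = sum_t PV_t = 93.835655
Convexity numerator sum_t t*(t + 1/m) * CF_t / (1+y/m)^(m*t + 2):
  t = 1.0000: term = 5.582068
  t = 2.0000: term = 476.855481
Convexity = (1/P) * sum = 482.437549 / 93.835655 = 5.141303

Answer: Convexity = 5.1413


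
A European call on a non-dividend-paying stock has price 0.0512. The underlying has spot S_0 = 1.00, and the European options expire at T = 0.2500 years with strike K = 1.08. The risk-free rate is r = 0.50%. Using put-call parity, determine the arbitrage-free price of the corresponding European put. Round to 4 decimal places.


Answer: Put price = 0.1299

Derivation:
Put-call parity: C - P = S_0 * exp(-qT) - K * exp(-rT).
S_0 * exp(-qT) = 1.0000 * 1.00000000 = 1.00000000
K * exp(-rT) = 1.0800 * 0.99875078 = 1.07865084
P = C - S*exp(-qT) + K*exp(-rT)
P = 0.0512 - 1.00000000 + 1.07865084 = 0.1299


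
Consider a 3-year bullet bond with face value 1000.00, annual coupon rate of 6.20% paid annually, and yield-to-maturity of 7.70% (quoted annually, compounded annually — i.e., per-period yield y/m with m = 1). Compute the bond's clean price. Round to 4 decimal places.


Answer: Price = 961.1333

Derivation:
Coupon per period c = face * coupon_rate / m = 62.000000
Periods per year m = 1; per-period yield y/m = 0.077000
Number of cashflows N = 3
Cashflows (t years, CF_t, discount factor 1/(1+y/m)^(m*t), PV):
  t = 1.0000: CF_t = 62.000000, DF = 0.928505, PV = 57.567317
  t = 2.0000: CF_t = 62.000000, DF = 0.862122, PV = 53.451547
  t = 3.0000: CF_t = 1062.000000, DF = 0.800484, PV = 850.114467
Price P = sum_t PV_t = 961.133331


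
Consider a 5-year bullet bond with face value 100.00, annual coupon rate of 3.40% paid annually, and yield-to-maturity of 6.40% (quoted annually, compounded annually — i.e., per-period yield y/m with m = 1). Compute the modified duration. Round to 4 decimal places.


Answer: Modified duration = 4.3760

Derivation:
Coupon per period c = face * coupon_rate / m = 3.400000
Periods per year m = 1; per-period yield y/m = 0.064000
Number of cashflows N = 5
Cashflows (t years, CF_t, discount factor 1/(1+y/m)^(m*t), PV):
  t = 1.0000: CF_t = 3.400000, DF = 0.939850, PV = 3.195489
  t = 2.0000: CF_t = 3.400000, DF = 0.883317, PV = 3.003279
  t = 3.0000: CF_t = 3.400000, DF = 0.830185, PV = 2.822631
  t = 4.0000: CF_t = 3.400000, DF = 0.780249, PV = 2.652848
  t = 5.0000: CF_t = 103.400000, DF = 0.733317, PV = 75.824997
Price P = sum_t PV_t = 87.499243
First compute Macaulay numerator sum_t t * PV_t:
  t * PV_t at t = 1.0000: 3.195489
  t * PV_t at t = 2.0000: 6.006558
  t * PV_t at t = 3.0000: 8.467892
  t * PV_t at t = 4.0000: 10.611393
  t * PV_t at t = 5.0000: 379.124983
Macaulay duration D = 407.406313 / 87.499243 = 4.656112
Modified duration = D / (1 + y/m) = 4.656112 / (1 + 0.064000) = 4.376046


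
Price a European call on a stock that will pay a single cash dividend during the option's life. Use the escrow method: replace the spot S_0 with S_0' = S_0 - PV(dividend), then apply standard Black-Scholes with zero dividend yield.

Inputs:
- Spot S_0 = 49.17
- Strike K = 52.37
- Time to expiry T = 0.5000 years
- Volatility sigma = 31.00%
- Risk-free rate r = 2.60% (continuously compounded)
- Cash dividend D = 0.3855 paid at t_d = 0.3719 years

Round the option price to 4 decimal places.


PV(D) = D * exp(-r * t_d) = 0.3855 * 0.99037720 = 0.38179041
S_0' = S_0 - PV(D) = 49.1700 - 0.38179041 = 48.78820959
d1 = (ln(S_0'/K) + (r + sigma^2/2)*T) / (sigma*sqrt(T)) = -0.15428719
d2 = d1 - sigma*sqrt(T) = -0.37349030
exp(-rT) = 0.98708414
N(d1) = 0.43869165; N(d2) = 0.35439178
C = S_0' * N(d1) - K * exp(-rT) * N(d2) = 48.78820959 * 0.43869165 - 52.3700 * 0.98708414 * 0.35439178 = 3.0832

Answer: Price = 3.0832


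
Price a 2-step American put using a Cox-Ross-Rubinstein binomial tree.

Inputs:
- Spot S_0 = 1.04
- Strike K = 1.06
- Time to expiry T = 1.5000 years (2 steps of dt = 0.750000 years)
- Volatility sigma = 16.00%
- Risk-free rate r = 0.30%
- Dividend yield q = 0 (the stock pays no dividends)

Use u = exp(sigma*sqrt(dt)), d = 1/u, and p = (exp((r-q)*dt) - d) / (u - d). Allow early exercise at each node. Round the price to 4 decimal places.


dt = T/N = 0.750000
u = exp(sigma*sqrt(dt)) = 1.148623; d = 1/u = 0.870607
p = (exp((r-q)*dt) - d) / (u - d) = 0.473516
Discount per step: exp(-r*dt) = 0.997753
Stock lattice S(k, i) with i counting down-moves:
  k=0: S(0,0) = 1.0400
  k=1: S(1,0) = 1.1946; S(1,1) = 0.9054
  k=2: S(2,0) = 1.3721; S(2,1) = 1.0400; S(2,2) = 0.7883
Terminal payoffs V(N, i) = max(K - S_T, 0):
  V(2,0) = 0.000000; V(2,1) = 0.020000; V(2,2) = 0.271724
Backward induction: V(k, i) = exp(-r*dt) * [p * V(k+1, i) + (1-p) * V(k+1, i+1)]; then take max(V_cont, immediate exercise) for American.
  V(1,0) = exp(-r*dt) * [p*0.000000 + (1-p)*0.020000] = 0.010506; exercise = 0.000000; V(1,0) = max -> 0.010506
  V(1,1) = exp(-r*dt) * [p*0.020000 + (1-p)*0.271724] = 0.152186; exercise = 0.154568; V(1,1) = max -> 0.154568
  V(0,0) = exp(-r*dt) * [p*0.010506 + (1-p)*0.154568] = 0.086158; exercise = 0.020000; V(0,0) = max -> 0.086158

Answer: Price = V(0,0) = 0.0862


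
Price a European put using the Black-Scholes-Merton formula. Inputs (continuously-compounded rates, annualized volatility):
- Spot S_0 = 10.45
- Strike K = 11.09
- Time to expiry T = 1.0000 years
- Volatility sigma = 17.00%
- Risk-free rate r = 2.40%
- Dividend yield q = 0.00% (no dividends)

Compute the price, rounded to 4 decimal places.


d1 = (ln(S/K) + (r - q + 0.5*sigma^2) * T) / (sigma * sqrt(T)) = -0.12348131
d2 = d1 - sigma * sqrt(T) = -0.29348131
exp(-rT) = 0.97628571; exp(-qT) = 1.00000000
P = K * exp(-rT) * N(-d2) - S_0 * exp(-qT) * N(-d1)
N(-d1) = 0.54913701; N(-d2) = 0.61542286
P = 11.0900 * 0.97628571 * 0.61542286 - 10.4500 * 1.00000000 * 0.54913701 = 0.9247

Answer: Price = 0.9247


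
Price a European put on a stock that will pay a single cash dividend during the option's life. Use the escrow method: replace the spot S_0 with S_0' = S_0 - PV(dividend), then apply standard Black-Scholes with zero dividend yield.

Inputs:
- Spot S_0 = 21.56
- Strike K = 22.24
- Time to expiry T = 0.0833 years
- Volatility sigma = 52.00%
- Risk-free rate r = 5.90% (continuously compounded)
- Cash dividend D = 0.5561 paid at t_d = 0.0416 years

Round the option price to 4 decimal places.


Answer: Price = 1.9301

Derivation:
PV(D) = D * exp(-r * t_d) = 0.5561 * 0.99754861 = 0.55473678
S_0' = S_0 - PV(D) = 21.5600 - 0.55473678 = 21.00526322
d1 = (ln(S_0'/K) + (r + sigma^2/2)*T) / (sigma*sqrt(T)) = -0.27280310
d2 = d1 - sigma*sqrt(T) = -0.42288414
exp(-rT) = 0.99509736
N(-d1) = 0.60749771; N(-d2) = 0.66381010
P = K * exp(-rT) * N(-d2) - S_0' * N(-d1) = 22.2400 * 0.99509736 * 0.66381010 - 21.00526322 * 0.60749771 = 1.9301


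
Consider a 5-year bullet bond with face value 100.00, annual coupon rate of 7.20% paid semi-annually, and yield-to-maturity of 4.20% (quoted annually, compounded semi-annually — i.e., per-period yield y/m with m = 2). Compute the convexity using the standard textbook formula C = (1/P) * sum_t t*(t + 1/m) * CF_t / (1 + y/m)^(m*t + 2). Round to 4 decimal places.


Answer: Convexity = 21.7514

Derivation:
Coupon per period c = face * coupon_rate / m = 3.600000
Periods per year m = 2; per-period yield y/m = 0.021000
Number of cashflows N = 10
Cashflows (t years, CF_t, discount factor 1/(1+y/m)^(m*t), PV):
  t = 0.5000: CF_t = 3.600000, DF = 0.979432, PV = 3.525955
  t = 1.0000: CF_t = 3.600000, DF = 0.959287, PV = 3.453433
  t = 1.5000: CF_t = 3.600000, DF = 0.939556, PV = 3.382402
  t = 2.0000: CF_t = 3.600000, DF = 0.920231, PV = 3.312833
  t = 2.5000: CF_t = 3.600000, DF = 0.901304, PV = 3.244694
  t = 3.0000: CF_t = 3.600000, DF = 0.882766, PV = 3.177957
  t = 3.5000: CF_t = 3.600000, DF = 0.864609, PV = 3.112593
  t = 4.0000: CF_t = 3.600000, DF = 0.846826, PV = 3.048573
  t = 4.5000: CF_t = 3.600000, DF = 0.829408, PV = 2.985869
  t = 5.0000: CF_t = 103.600000, DF = 0.812349, PV = 84.159343
Price P = sum_t PV_t = 113.403652
Convexity numerator sum_t t*(t + 1/m) * CF_t / (1+y/m)^(m*t + 2):
  t = 0.5000: term = 1.691201
  t = 1.0000: term = 4.969249
  t = 1.5000: term = 9.734083
  t = 2.0000: term = 15.889786
  t = 2.5000: term = 23.344446
  t = 3.0000: term = 32.010014
  t = 3.5000: term = 41.802173
  t = 4.0000: term = 52.640207
  t = 4.5000: term = 64.446874
  t = 5.0000: term = 2220.156270
Convexity = (1/P) * sum = 2466.684303 / 113.403652 = 21.751366


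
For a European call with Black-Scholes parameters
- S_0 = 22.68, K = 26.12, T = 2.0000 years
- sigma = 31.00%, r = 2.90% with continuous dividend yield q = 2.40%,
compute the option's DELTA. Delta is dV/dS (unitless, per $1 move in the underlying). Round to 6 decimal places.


d1 = -0.0801033954; d2 = -0.5185095998
phi(d1) = 0.3976644140; exp(-qT) = 0.9531337871; exp(-rT) = 0.9436499474
N(d1) = 0.4680775111
Delta = exp(-qT) * N(d1) = 0.9531337871 * 0.4680775111 = 0.446140

Answer: Delta = 0.446140


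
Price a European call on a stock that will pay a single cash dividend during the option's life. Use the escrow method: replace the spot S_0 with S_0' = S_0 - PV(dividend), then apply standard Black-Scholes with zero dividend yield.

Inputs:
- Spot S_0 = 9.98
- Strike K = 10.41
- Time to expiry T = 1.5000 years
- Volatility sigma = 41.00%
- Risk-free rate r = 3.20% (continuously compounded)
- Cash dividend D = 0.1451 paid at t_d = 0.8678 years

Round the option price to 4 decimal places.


Answer: Price = 1.9174

Derivation:
PV(D) = D * exp(-r * t_d) = 0.1451 * 0.97261243 = 0.14112606
S_0' = S_0 - PV(D) = 9.9800 - 0.14112606 = 9.83887394
d1 = (ln(S_0'/K) + (r + sigma^2/2)*T) / (sigma*sqrt(T)) = 0.23429346
d2 = d1 - sigma*sqrt(T) = -0.26785193
exp(-rT) = 0.95313379
N(d1) = 0.59262142; N(d2) = 0.39440665
C = S_0' * N(d1) - K * exp(-rT) * N(d2) = 9.83887394 * 0.59262142 - 10.4100 * 0.95313379 * 0.39440665 = 1.9174


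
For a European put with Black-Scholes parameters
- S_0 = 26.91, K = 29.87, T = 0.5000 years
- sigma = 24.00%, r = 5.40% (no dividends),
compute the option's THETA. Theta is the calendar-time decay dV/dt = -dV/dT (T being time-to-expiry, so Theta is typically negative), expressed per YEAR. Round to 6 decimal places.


d1 = -0.3709757209; d2 = -0.5406813483
phi(d1) = 0.3724136702; exp(-qT) = 1.0000000000; exp(-rT) = 0.9733612415
Theta = -S*exp(-qT)*phi(d1)*sigma/(2*sqrt(T)) + r*K*exp(-rT)*N(-d2) - q*S*exp(-qT)*N(-d1)
N(-d1) = 0.6446721923; N(-d2) = 0.7056363817; sqrt(T) = 0.7071067812
Term 1 = -26.9100 * 1.0000000000 * 0.3724136702 * 0.2400 / (2 * 0.7071067812) = -1.7007307182
Term 2 = 0.0540 * 29.8700 * 0.9733612415 * 0.7056363817 = 1.1078577388
Term 3 = 0 (no dividend yield, q = 0)
Theta = -1.7007307182 + (1.1078577388) + (0.0000000000) = -0.592873

Answer: Theta = -0.592873


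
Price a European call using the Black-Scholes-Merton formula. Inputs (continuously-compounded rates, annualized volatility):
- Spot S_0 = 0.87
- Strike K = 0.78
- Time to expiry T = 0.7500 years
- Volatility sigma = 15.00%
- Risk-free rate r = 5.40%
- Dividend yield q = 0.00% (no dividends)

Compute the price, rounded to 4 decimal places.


Answer: Price = 0.1274

Derivation:
d1 = (ln(S/K) + (r - q + 0.5*sigma^2) * T) / (sigma * sqrt(T)) = 1.21733759
d2 = d1 - sigma * sqrt(T) = 1.08743378
exp(-rT) = 0.96030916; exp(-qT) = 1.00000000
C = S_0 * exp(-qT) * N(d1) - K * exp(-rT) * N(d2)
N(d1) = 0.88826210; N(d2) = 0.86157743
C = 0.8700 * 1.00000000 * 0.88826210 - 0.7800 * 0.96030916 * 0.86157743 = 0.1274


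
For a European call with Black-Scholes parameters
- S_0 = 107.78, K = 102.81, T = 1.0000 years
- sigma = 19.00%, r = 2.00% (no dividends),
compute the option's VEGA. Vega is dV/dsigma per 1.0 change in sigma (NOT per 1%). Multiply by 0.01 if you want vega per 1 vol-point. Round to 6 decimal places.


d1 = 0.4487341471; d2 = 0.2587341471
phi(d1) = 0.3607321003; exp(-qT) = 1.0000000000; exp(-rT) = 0.9801986733
Vega = S * exp(-qT) * phi(d1) * sqrt(T) = 107.7800 * 1.0000000000 * 0.3607321003 * 1.0000000000 = 38.879706

Answer: Vega = 38.879706


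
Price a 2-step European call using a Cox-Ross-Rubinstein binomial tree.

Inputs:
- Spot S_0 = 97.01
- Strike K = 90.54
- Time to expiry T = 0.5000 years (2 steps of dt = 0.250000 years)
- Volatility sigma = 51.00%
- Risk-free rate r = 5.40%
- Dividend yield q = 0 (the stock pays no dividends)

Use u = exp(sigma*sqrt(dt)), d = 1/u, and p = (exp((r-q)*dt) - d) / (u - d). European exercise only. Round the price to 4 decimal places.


Answer: Price = V(0,0) = 17.9456

Derivation:
dt = T/N = 0.250000
u = exp(sigma*sqrt(dt)) = 1.290462; d = 1/u = 0.774916
p = (exp((r-q)*dt) - d) / (u - d) = 0.462957
Discount per step: exp(-r*dt) = 0.986591
Stock lattice S(k, i) with i counting down-moves:
  k=0: S(0,0) = 97.0100
  k=1: S(1,0) = 125.1877; S(1,1) = 75.1746
  k=2: S(2,0) = 161.5499; S(2,1) = 97.0100; S(2,2) = 58.2541
Terminal payoffs V(N, i) = max(S_T - K, 0):
  V(2,0) = 71.009899; V(2,1) = 6.470000; V(2,2) = 0.000000
Backward induction: V(k, i) = exp(-r*dt) * [p * V(k+1, i) + (1-p) * V(k+1, i+1)].
  V(1,0) = exp(-r*dt) * [p*71.009899 + (1-p)*6.470000] = 35.861758
  V(1,1) = exp(-r*dt) * [p*6.470000 + (1-p)*0.000000] = 2.955164
  V(0,0) = exp(-r*dt) * [p*35.861758 + (1-p)*2.955164] = 17.945583


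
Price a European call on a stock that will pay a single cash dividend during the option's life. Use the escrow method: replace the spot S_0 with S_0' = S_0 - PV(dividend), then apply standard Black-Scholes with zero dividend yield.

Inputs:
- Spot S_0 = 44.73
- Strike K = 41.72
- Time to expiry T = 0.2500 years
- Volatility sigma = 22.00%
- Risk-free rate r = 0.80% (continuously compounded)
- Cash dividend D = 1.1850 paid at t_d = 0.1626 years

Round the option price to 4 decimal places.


Answer: Price = 2.9761

Derivation:
PV(D) = D * exp(-r * t_d) = 1.1850 * 0.99870005 = 1.18345955
S_0' = S_0 - PV(D) = 44.7300 - 1.18345955 = 43.54654045
d1 = (ln(S_0'/K) + (r + sigma^2/2)*T) / (sigma*sqrt(T)) = 0.46272392
d2 = d1 - sigma*sqrt(T) = 0.35272392
exp(-rT) = 0.99800200
N(d1) = 0.67821887; N(d2) = 0.63785229
C = S_0' * N(d1) - K * exp(-rT) * N(d2) = 43.54654045 * 0.67821887 - 41.7200 * 0.99800200 * 0.63785229 = 2.9761


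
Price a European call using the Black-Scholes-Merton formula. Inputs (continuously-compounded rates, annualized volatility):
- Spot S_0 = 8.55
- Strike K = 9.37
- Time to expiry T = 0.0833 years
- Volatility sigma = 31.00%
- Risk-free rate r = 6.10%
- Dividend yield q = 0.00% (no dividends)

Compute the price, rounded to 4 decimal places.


Answer: Price = 0.0708

Derivation:
d1 = (ln(S/K) + (r - q + 0.5*sigma^2) * T) / (sigma * sqrt(T)) = -0.92205951
d2 = d1 - sigma * sqrt(T) = -1.01153091
exp(-rT) = 0.99493159; exp(-qT) = 1.00000000
C = S_0 * exp(-qT) * N(d1) - K * exp(-rT) * N(d2)
N(d1) = 0.17824877; N(d2) = 0.15588120
C = 8.5500 * 1.00000000 * 0.17824877 - 9.3700 * 0.99493159 * 0.15588120 = 0.0708


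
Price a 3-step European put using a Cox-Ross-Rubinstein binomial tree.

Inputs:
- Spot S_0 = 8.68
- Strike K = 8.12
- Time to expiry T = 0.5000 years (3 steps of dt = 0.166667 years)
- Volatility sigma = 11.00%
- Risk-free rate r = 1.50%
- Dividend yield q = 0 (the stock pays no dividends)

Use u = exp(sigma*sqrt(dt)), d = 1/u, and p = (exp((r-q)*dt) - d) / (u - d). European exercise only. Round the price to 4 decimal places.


Answer: Price = V(0,0) = 0.0599

Derivation:
dt = T/N = 0.166667
u = exp(sigma*sqrt(dt)) = 1.045931; d = 1/u = 0.956086
p = (exp((r-q)*dt) - d) / (u - d) = 0.516636
Discount per step: exp(-r*dt) = 0.997503
Stock lattice S(k, i) with i counting down-moves:
  k=0: S(0,0) = 8.6800
  k=1: S(1,0) = 9.0787; S(1,1) = 8.2988
  k=2: S(2,0) = 9.4957; S(2,1) = 8.6800; S(2,2) = 7.9344
  k=3: S(3,0) = 9.9318; S(3,1) = 9.0787; S(3,2) = 8.2988; S(3,3) = 7.5860
Terminal payoffs V(N, i) = max(K - S_T, 0):
  V(3,0) = 0.000000; V(3,1) = 0.000000; V(3,2) = 0.000000; V(3,3) = 0.534037
Backward induction: V(k, i) = exp(-r*dt) * [p * V(k+1, i) + (1-p) * V(k+1, i+1)].
  V(2,0) = exp(-r*dt) * [p*0.000000 + (1-p)*0.000000] = 0.000000
  V(2,1) = exp(-r*dt) * [p*0.000000 + (1-p)*0.000000] = 0.000000
  V(2,2) = exp(-r*dt) * [p*0.000000 + (1-p)*0.534037] = 0.257490
  V(1,0) = exp(-r*dt) * [p*0.000000 + (1-p)*0.000000] = 0.000000
  V(1,1) = exp(-r*dt) * [p*0.000000 + (1-p)*0.257490] = 0.124151
  V(0,0) = exp(-r*dt) * [p*0.000000 + (1-p)*0.124151] = 0.059860


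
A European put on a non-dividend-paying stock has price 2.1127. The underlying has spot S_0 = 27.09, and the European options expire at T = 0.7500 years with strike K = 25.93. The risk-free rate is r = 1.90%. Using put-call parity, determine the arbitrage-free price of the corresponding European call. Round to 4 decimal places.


Answer: Call price = 3.6396

Derivation:
Put-call parity: C - P = S_0 * exp(-qT) - K * exp(-rT).
S_0 * exp(-qT) = 27.0900 * 1.00000000 = 27.09000000
K * exp(-rT) = 25.9300 * 0.98585105 = 25.56311774
C = P + S*exp(-qT) - K*exp(-rT)
C = 2.1127 + 27.09000000 - 25.56311774 = 3.6396


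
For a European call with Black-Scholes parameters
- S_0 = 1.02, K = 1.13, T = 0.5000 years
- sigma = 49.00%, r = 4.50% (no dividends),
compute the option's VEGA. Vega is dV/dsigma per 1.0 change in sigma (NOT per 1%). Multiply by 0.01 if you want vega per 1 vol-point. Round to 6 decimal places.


Answer: Vega = 0.287263

Derivation:
d1 = -0.0574055417; d2 = -0.4038878645
phi(d1) = 0.3982854852; exp(-qT) = 1.0000000000; exp(-rT) = 0.9777512372
Vega = S * exp(-qT) * phi(d1) * sqrt(T) = 1.0200 * 1.0000000000 * 0.3982854852 * 0.7071067812 = 0.287263


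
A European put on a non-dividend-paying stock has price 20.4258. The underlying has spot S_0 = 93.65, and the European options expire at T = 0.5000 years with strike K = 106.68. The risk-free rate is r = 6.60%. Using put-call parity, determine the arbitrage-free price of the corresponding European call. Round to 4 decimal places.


Answer: Call price = 10.8588

Derivation:
Put-call parity: C - P = S_0 * exp(-qT) - K * exp(-rT).
S_0 * exp(-qT) = 93.6500 * 1.00000000 = 93.65000000
K * exp(-rT) = 106.6800 * 0.96753856 = 103.21701354
C = P + S*exp(-qT) - K*exp(-rT)
C = 20.4258 + 93.65000000 - 103.21701354 = 10.8588


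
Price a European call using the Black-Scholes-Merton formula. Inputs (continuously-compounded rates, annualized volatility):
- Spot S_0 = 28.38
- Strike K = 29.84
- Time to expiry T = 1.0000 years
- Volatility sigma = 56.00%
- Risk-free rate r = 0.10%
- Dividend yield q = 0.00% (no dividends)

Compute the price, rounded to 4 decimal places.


d1 = (ln(S/K) + (r - q + 0.5*sigma^2) * T) / (sigma * sqrt(T)) = 0.19220517
d2 = d1 - sigma * sqrt(T) = -0.36779483
exp(-rT) = 0.99900050; exp(-qT) = 1.00000000
C = S_0 * exp(-qT) * N(d1) - K * exp(-rT) * N(d2)
N(d1) = 0.57620925; N(d2) = 0.35651311
C = 28.3800 * 1.00000000 * 0.57620925 - 29.8400 * 0.99900050 * 0.35651311 = 5.7251

Answer: Price = 5.7251


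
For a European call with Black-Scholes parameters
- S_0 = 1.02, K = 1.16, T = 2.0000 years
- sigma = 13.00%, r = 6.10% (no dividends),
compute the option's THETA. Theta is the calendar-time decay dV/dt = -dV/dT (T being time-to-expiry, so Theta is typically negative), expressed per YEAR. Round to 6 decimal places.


d1 = 0.0559300913; d2 = -0.1279176718
phi(d1) = 0.3983187875; exp(-qT) = 1.0000000000; exp(-rT) = 0.8851483685
Theta = -S*exp(-qT)*phi(d1)*sigma/(2*sqrt(T)) - r*K*exp(-rT)*N(d2) + q*S*exp(-qT)*N(d1)
N(d1) = 0.5223012505; N(d2) = 0.4491070629; sqrt(T) = 1.4142135624
Term 1 = -1.0200 * 1.0000000000 * 0.3983187875 * 0.1300 / (2 * 1.4142135624) = -0.0186736546
Term 2 = -0.0610 * 1.1600 * 0.8851483685 * 0.4491070629 = -0.0281289669
Term 3 = 0 (no dividend yield, q = 0)
Theta = -0.0186736546 + (-0.0281289669) + (0.0000000000) = -0.046803

Answer: Theta = -0.046803


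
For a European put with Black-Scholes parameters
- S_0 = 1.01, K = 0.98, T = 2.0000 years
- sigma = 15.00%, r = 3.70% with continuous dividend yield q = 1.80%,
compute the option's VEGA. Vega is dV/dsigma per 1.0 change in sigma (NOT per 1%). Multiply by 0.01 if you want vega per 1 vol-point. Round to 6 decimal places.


d1 = 0.4273425202; d2 = 0.2152104858
phi(d1) = 0.3641281736; exp(-qT) = 0.9646402935; exp(-rT) = 0.9286716938
Vega = S * exp(-qT) * phi(d1) * sqrt(T) = 1.0100 * 0.9646402935 * 0.3641281736 * 1.4142135624 = 0.501714

Answer: Vega = 0.501714


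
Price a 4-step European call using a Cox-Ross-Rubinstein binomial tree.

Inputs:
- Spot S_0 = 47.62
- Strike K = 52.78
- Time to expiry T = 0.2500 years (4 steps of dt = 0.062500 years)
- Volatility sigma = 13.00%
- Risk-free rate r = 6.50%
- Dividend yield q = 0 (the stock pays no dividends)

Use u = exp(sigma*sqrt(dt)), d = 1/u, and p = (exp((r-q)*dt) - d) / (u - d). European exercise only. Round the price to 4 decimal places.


dt = T/N = 0.062500
u = exp(sigma*sqrt(dt)) = 1.033034; d = 1/u = 0.968022
p = (exp((r-q)*dt) - d) / (u - d) = 0.554492
Discount per step: exp(-r*dt) = 0.995946
Stock lattice S(k, i) with i counting down-moves:
  k=0: S(0,0) = 47.6200
  k=1: S(1,0) = 49.1931; S(1,1) = 46.0972
  k=2: S(2,0) = 50.8181; S(2,1) = 47.6200; S(2,2) = 44.6232
  k=3: S(3,0) = 52.4968; S(3,1) = 49.1931; S(3,2) = 46.0972; S(3,3) = 43.1962
  k=4: S(4,0) = 54.2310; S(4,1) = 50.8181; S(4,2) = 47.6200; S(4,3) = 44.6232; S(4,4) = 41.8149
Terminal payoffs V(N, i) = max(S_T - K, 0):
  V(4,0) = 1.451008; V(4,1) = 0.000000; V(4,2) = 0.000000; V(4,3) = 0.000000; V(4,4) = 0.000000
Backward induction: V(k, i) = exp(-r*dt) * [p * V(k+1, i) + (1-p) * V(k+1, i+1)].
  V(3,0) = exp(-r*dt) * [p*1.451008 + (1-p)*0.000000] = 0.801310
  V(3,1) = exp(-r*dt) * [p*0.000000 + (1-p)*0.000000] = 0.000000
  V(3,2) = exp(-r*dt) * [p*0.000000 + (1-p)*0.000000] = 0.000000
  V(3,3) = exp(-r*dt) * [p*0.000000 + (1-p)*0.000000] = 0.000000
  V(2,0) = exp(-r*dt) * [p*0.801310 + (1-p)*0.000000] = 0.442518
  V(2,1) = exp(-r*dt) * [p*0.000000 + (1-p)*0.000000] = 0.000000
  V(2,2) = exp(-r*dt) * [p*0.000000 + (1-p)*0.000000] = 0.000000
  V(1,0) = exp(-r*dt) * [p*0.442518 + (1-p)*0.000000] = 0.244378
  V(1,1) = exp(-r*dt) * [p*0.000000 + (1-p)*0.000000] = 0.000000
  V(0,0) = exp(-r*dt) * [p*0.244378 + (1-p)*0.000000] = 0.134956

Answer: Price = V(0,0) = 0.1350


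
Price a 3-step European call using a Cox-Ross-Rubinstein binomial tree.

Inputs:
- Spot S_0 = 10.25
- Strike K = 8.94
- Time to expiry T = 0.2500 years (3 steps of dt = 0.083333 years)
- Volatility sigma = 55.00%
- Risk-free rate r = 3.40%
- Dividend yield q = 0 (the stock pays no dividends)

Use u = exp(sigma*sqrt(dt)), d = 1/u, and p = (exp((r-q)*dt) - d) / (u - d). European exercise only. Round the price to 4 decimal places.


dt = T/N = 0.083333
u = exp(sigma*sqrt(dt)) = 1.172070; d = 1/u = 0.853191
p = (exp((r-q)*dt) - d) / (u - d) = 0.469288
Discount per step: exp(-r*dt) = 0.997171
Stock lattice S(k, i) with i counting down-moves:
  k=0: S(0,0) = 10.2500
  k=1: S(1,0) = 12.0137; S(1,1) = 8.7452
  k=2: S(2,0) = 14.0809; S(2,1) = 10.2500; S(2,2) = 7.4613
  k=3: S(3,0) = 16.5038; S(3,1) = 12.0137; S(3,2) = 8.7452; S(3,3) = 6.3660
Terminal payoffs V(N, i) = max(S_T - K, 0):
  V(3,0) = 7.563817; V(3,1) = 3.073716; V(3,2) = 0.000000; V(3,3) = 0.000000
Backward induction: V(k, i) = exp(-r*dt) * [p * V(k+1, i) + (1-p) * V(k+1, i+1)].
  V(2,0) = exp(-r*dt) * [p*7.563817 + (1-p)*3.073716] = 5.166209
  V(2,1) = exp(-r*dt) * [p*3.073716 + (1-p)*0.000000] = 1.438378
  V(2,2) = exp(-r*dt) * [p*0.000000 + (1-p)*0.000000] = 0.000000
  V(1,0) = exp(-r*dt) * [p*5.166209 + (1-p)*1.438378] = 3.178786
  V(1,1) = exp(-r*dt) * [p*1.438378 + (1-p)*0.000000] = 0.673104
  V(0,0) = exp(-r*dt) * [p*3.178786 + (1-p)*0.673104] = 1.843760

Answer: Price = V(0,0) = 1.8438


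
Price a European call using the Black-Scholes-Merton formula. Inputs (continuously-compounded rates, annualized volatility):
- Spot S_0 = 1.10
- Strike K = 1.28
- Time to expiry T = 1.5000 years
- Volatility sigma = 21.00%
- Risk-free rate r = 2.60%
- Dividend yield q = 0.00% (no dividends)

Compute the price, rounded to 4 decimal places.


Answer: Price = 0.0649

Derivation:
d1 = (ln(S/K) + (r - q + 0.5*sigma^2) * T) / (sigma * sqrt(T)) = -0.30900468
d2 = d1 - sigma * sqrt(T) = -0.56620110
exp(-rT) = 0.96175071; exp(-qT) = 1.00000000
C = S_0 * exp(-qT) * N(d1) - K * exp(-rT) * N(d2)
N(d1) = 0.37865898; N(d2) = 0.28562854
C = 1.1000 * 1.00000000 * 0.37865898 - 1.2800 * 0.96175071 * 0.28562854 = 0.0649


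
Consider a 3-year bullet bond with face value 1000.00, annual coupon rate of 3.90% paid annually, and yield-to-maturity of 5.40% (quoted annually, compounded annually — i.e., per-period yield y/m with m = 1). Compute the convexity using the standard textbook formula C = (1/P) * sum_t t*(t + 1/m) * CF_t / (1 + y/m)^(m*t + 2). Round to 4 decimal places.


Answer: Convexity = 10.2571

Derivation:
Coupon per period c = face * coupon_rate / m = 39.000000
Periods per year m = 1; per-period yield y/m = 0.054000
Number of cashflows N = 3
Cashflows (t years, CF_t, discount factor 1/(1+y/m)^(m*t), PV):
  t = 1.0000: CF_t = 39.000000, DF = 0.948767, PV = 37.001898
  t = 2.0000: CF_t = 39.000000, DF = 0.900158, PV = 35.106165
  t = 3.0000: CF_t = 1039.000000, DF = 0.854040, PV = 887.347469
Price P = sum_t PV_t = 959.455531
Convexity numerator sum_t t*(t + 1/m) * CF_t / (1+y/m)^(m*t + 2):
  t = 1.0000: term = 66.615113
  t = 2.0000: term = 189.606584
  t = 3.0000: term = 9585.035798
Convexity = (1/P) * sum = 9841.257495 / 959.455531 = 10.257127


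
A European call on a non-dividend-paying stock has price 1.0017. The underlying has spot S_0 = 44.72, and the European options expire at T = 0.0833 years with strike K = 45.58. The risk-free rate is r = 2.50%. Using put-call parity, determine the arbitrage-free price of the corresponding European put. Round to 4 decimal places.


Put-call parity: C - P = S_0 * exp(-qT) - K * exp(-rT).
S_0 * exp(-qT) = 44.7200 * 1.00000000 = 44.72000000
K * exp(-rT) = 45.5800 * 0.99791967 = 45.48517842
P = C - S*exp(-qT) + K*exp(-rT)
P = 1.0017 - 44.72000000 + 45.48517842 = 1.7669

Answer: Put price = 1.7669


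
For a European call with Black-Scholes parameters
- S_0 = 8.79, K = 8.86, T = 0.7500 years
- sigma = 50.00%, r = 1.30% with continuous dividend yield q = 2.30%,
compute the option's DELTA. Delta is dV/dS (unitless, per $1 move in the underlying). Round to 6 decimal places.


Answer: Delta = 0.561986

Derivation:
d1 = 0.1808675513; d2 = -0.2521451506
phi(d1) = 0.3924700428; exp(-qT) = 0.9828979294; exp(-rT) = 0.9902973771
N(d1) = 0.5717642305
Delta = exp(-qT) * N(d1) = 0.9828979294 * 0.5717642305 = 0.561986


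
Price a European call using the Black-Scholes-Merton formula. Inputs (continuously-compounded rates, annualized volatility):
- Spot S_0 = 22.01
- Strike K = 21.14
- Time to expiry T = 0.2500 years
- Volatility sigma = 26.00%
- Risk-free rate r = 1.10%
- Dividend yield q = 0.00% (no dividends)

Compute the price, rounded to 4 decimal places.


d1 = (ln(S/K) + (r - q + 0.5*sigma^2) * T) / (sigma * sqrt(T)) = 0.39638396
d2 = d1 - sigma * sqrt(T) = 0.26638396
exp(-rT) = 0.99725378; exp(-qT) = 1.00000000
C = S_0 * exp(-qT) * N(d1) - K * exp(-rT) * N(d2)
N(d1) = 0.65408910; N(d2) = 0.60502824
C = 22.0100 * 1.00000000 * 0.65408910 - 21.1400 * 0.99725378 * 0.60502824 = 1.6413

Answer: Price = 1.6413


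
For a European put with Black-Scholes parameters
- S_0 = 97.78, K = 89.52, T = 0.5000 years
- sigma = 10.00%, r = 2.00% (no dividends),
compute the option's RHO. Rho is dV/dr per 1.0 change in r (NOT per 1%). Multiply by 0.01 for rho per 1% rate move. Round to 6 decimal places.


d1 = 1.4249332043; d2 = 1.3542225261
phi(d1) = 0.1445462358; exp(-qT) = 1.0000000000; exp(-rT) = 0.9900498337
N(-d2) = 0.0878326972
Rho = -K*T*exp(-rT)*N(-d2) = -89.5200 * 0.5000 * 0.9900498337 * 0.0878326972 = -3.892274

Answer: Rho = -3.892274


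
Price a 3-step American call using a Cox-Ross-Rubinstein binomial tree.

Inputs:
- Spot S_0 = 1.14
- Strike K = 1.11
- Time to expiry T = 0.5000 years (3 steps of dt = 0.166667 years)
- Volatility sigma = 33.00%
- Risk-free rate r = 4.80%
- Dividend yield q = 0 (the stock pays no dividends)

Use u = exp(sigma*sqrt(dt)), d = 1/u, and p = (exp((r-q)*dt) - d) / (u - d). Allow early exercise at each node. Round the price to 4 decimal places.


Answer: Price = V(0,0) = 0.1419

Derivation:
dt = T/N = 0.166667
u = exp(sigma*sqrt(dt)) = 1.144219; d = 1/u = 0.873959
p = (exp((r-q)*dt) - d) / (u - d) = 0.496090
Discount per step: exp(-r*dt) = 0.992032
Stock lattice S(k, i) with i counting down-moves:
  k=0: S(0,0) = 1.1400
  k=1: S(1,0) = 1.3044; S(1,1) = 0.9963
  k=2: S(2,0) = 1.4925; S(2,1) = 1.1400; S(2,2) = 0.8707
  k=3: S(3,0) = 1.7078; S(3,1) = 1.3044; S(3,2) = 0.9963; S(3,3) = 0.7610
Terminal payoffs V(N, i) = max(S_T - K, 0):
  V(3,0) = 0.597780; V(3,1) = 0.194409; V(3,2) = 0.000000; V(3,3) = 0.000000
Backward induction: V(k, i) = exp(-r*dt) * [p * V(k+1, i) + (1-p) * V(k+1, i+1)]; then take max(V_cont, immediate exercise) for American.
  V(2,0) = exp(-r*dt) * [p*0.597780 + (1-p)*0.194409] = 0.391374; exercise = 0.382529; V(2,0) = max -> 0.391374
  V(2,1) = exp(-r*dt) * [p*0.194409 + (1-p)*0.000000] = 0.095676; exercise = 0.030000; V(2,1) = max -> 0.095676
  V(2,2) = exp(-r*dt) * [p*0.000000 + (1-p)*0.000000] = 0.000000; exercise = 0.000000; V(2,2) = max -> 0.000000
  V(1,0) = exp(-r*dt) * [p*0.391374 + (1-p)*0.095676] = 0.240438; exercise = 0.194409; V(1,0) = max -> 0.240438
  V(1,1) = exp(-r*dt) * [p*0.095676 + (1-p)*0.000000] = 0.047086; exercise = 0.000000; V(1,1) = max -> 0.047086
  V(0,0) = exp(-r*dt) * [p*0.240438 + (1-p)*0.047086] = 0.141866; exercise = 0.030000; V(0,0) = max -> 0.141866


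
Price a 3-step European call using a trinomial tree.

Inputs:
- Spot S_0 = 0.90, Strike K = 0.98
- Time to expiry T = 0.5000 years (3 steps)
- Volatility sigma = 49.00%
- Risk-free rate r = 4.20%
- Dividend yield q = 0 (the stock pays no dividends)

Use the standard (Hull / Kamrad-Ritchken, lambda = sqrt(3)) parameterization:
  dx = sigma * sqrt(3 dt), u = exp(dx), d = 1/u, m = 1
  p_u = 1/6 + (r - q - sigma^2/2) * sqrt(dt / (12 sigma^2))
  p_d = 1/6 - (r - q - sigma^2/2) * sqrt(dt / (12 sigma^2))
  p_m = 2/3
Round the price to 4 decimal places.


Answer: Price = V(0,0) = 0.1001

Derivation:
dt = T/N = 0.166667; dx = sigma*sqrt(3*dt) = 0.346482
u = exp(dx) = 1.414084; d = 1/u = 0.707171
p_u = 0.147895, p_m = 0.666667, p_d = 0.185439
Discount per step: exp(-r*dt) = 0.993024
Stock lattice S(k, j) with j the centered position index:
  k=0: S(0,+0) = 0.9000
  k=1: S(1,-1) = 0.6365; S(1,+0) = 0.9000; S(1,+1) = 1.2727
  k=2: S(2,-2) = 0.4501; S(2,-1) = 0.6365; S(2,+0) = 0.9000; S(2,+1) = 1.2727; S(2,+2) = 1.7997
  k=3: S(3,-3) = 0.3183; S(3,-2) = 0.4501; S(3,-1) = 0.6365; S(3,+0) = 0.9000; S(3,+1) = 1.2727; S(3,+2) = 1.7997; S(3,+3) = 2.5449
Terminal payoffs V(N, j) = max(S_T - K, 0):
  V(3,-3) = 0.000000; V(3,-2) = 0.000000; V(3,-1) = 0.000000; V(3,+0) = 0.000000; V(3,+1) = 0.292676; V(3,+2) = 0.819671; V(3,+3) = 1.564888
Backward induction: V(k, j) = exp(-r*dt) * [p_u * V(k+1, j+1) + p_m * V(k+1, j) + p_d * V(k+1, j-1)]
  V(2,-2) = exp(-r*dt) * [p_u*0.000000 + p_m*0.000000 + p_d*0.000000] = 0.000000
  V(2,-1) = exp(-r*dt) * [p_u*0.000000 + p_m*0.000000 + p_d*0.000000] = 0.000000
  V(2,+0) = exp(-r*dt) * [p_u*0.292676 + p_m*0.000000 + p_d*0.000000] = 0.042983
  V(2,+1) = exp(-r*dt) * [p_u*0.819671 + p_m*0.292676 + p_d*0.000000] = 0.314136
  V(2,+2) = exp(-r*dt) * [p_u*1.564888 + p_m*0.819671 + p_d*0.292676] = 0.826355
  V(1,-1) = exp(-r*dt) * [p_u*0.042983 + p_m*0.000000 + p_d*0.000000] = 0.006313
  V(1,+0) = exp(-r*dt) * [p_u*0.314136 + p_m*0.042983 + p_d*0.000000] = 0.074591
  V(1,+1) = exp(-r*dt) * [p_u*0.826355 + p_m*0.314136 + p_d*0.042983] = 0.337239
  V(0,+0) = exp(-r*dt) * [p_u*0.337239 + p_m*0.074591 + p_d*0.006313] = 0.100071


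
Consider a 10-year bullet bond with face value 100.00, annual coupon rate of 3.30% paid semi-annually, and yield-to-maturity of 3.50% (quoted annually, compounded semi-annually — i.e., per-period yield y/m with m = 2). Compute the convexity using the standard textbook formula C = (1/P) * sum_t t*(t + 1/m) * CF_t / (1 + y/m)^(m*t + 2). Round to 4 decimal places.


Answer: Convexity = 82.5107

Derivation:
Coupon per period c = face * coupon_rate / m = 1.650000
Periods per year m = 2; per-period yield y/m = 0.017500
Number of cashflows N = 20
Cashflows (t years, CF_t, discount factor 1/(1+y/m)^(m*t), PV):
  t = 0.5000: CF_t = 1.650000, DF = 0.982801, PV = 1.621622
  t = 1.0000: CF_t = 1.650000, DF = 0.965898, PV = 1.593731
  t = 1.5000: CF_t = 1.650000, DF = 0.949285, PV = 1.566321
  t = 2.0000: CF_t = 1.650000, DF = 0.932959, PV = 1.539382
  t = 2.5000: CF_t = 1.650000, DF = 0.916913, PV = 1.512906
  t = 3.0000: CF_t = 1.650000, DF = 0.901143, PV = 1.486885
  t = 3.5000: CF_t = 1.650000, DF = 0.885644, PV = 1.461312
  t = 4.0000: CF_t = 1.650000, DF = 0.870412, PV = 1.436179
  t = 4.5000: CF_t = 1.650000, DF = 0.855441, PV = 1.411478
  t = 5.0000: CF_t = 1.650000, DF = 0.840729, PV = 1.387202
  t = 5.5000: CF_t = 1.650000, DF = 0.826269, PV = 1.363344
  t = 6.0000: CF_t = 1.650000, DF = 0.812058, PV = 1.339896
  t = 6.5000: CF_t = 1.650000, DF = 0.798091, PV = 1.316851
  t = 7.0000: CF_t = 1.650000, DF = 0.784365, PV = 1.294202
  t = 7.5000: CF_t = 1.650000, DF = 0.770875, PV = 1.271943
  t = 8.0000: CF_t = 1.650000, DF = 0.757616, PV = 1.250067
  t = 8.5000: CF_t = 1.650000, DF = 0.744586, PV = 1.228567
  t = 9.0000: CF_t = 1.650000, DF = 0.731780, PV = 1.207437
  t = 9.5000: CF_t = 1.650000, DF = 0.719194, PV = 1.186670
  t = 10.0000: CF_t = 101.650000, DF = 0.706825, PV = 71.848718
Price P = sum_t PV_t = 98.324712
Convexity numerator sum_t t*(t + 1/m) * CF_t / (1+y/m)^(m*t + 2):
  t = 0.5000: term = 0.783160
  t = 1.0000: term = 2.309072
  t = 1.5000: term = 4.538717
  t = 2.0000: term = 7.434426
  t = 2.5000: term = 10.959842
  t = 3.0000: term = 15.079881
  t = 3.5000: term = 19.760695
  t = 4.0000: term = 24.969639
  t = 4.5000: term = 30.675233
  t = 5.0000: term = 36.847126
  t = 5.5000: term = 43.456070
  t = 6.0000: term = 50.473881
  t = 6.5000: term = 57.873410
  t = 7.0000: term = 65.628513
  t = 7.5000: term = 73.714019
  t = 8.0000: term = 82.105705
  t = 8.5000: term = 90.780264
  t = 9.0000: term = 99.715277
  t = 9.5000: term = 108.889192
  t = 10.0000: term = 7286.844273
Convexity = (1/P) * sum = 8112.838395 / 98.324712 = 82.510675
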